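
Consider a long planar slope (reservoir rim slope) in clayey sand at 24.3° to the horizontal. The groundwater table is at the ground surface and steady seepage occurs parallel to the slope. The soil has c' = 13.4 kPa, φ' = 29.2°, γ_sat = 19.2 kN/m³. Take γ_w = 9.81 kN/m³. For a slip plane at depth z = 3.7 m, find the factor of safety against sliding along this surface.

With seepage parallel to the slope and the water table at the surface, the effective normal stress on the slip plane uses the buoyant unit weight γ' = γ_sat − γ_w while the driving shear stress uses γ_sat:
FS = [c' + γ' z cos²β tanφ'] / [γ_sat z sinβ cosβ]
γ' = 19.2 − 9.81 = 9.39 kN/m³
Numerator = 13.4 + 9.39·3.7·cos²24.3°·tan29.2° = 13.4 + 9.39·3.7·0.8307·0.5589 = 29.529 kPa
Denominator = 19.2·3.7·sin24.3°·cos24.3° = 19.2·3.7·0.4115·0.9114 = 26.644 kPa
FS = 29.529 / 26.644 = 1.108

FS = 1.11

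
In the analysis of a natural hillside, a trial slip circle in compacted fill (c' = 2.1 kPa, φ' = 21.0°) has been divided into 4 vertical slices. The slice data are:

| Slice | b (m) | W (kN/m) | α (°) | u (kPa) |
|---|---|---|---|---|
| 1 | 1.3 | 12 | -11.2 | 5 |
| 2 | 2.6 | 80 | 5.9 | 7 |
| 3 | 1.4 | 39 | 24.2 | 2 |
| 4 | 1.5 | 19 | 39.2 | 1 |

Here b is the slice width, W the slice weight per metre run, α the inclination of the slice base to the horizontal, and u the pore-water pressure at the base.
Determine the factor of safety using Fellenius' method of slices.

Ordinary method of slices: FS = Σ[c'·Δl_i + (W_i cosα_i − u_i·Δl_i)·tanφ'] / Σ W_i sinα_i, with Δl_i = b_i / cosα_i.
Slice 1: Δl = 1.3/cos(-11.2°) = 1.325 m; N'_1 = 12·cos(-11.2°) − 5·1.325 = 5.1; c'Δl = 2.78; W sinα = -2.3
Slice 2: Δl = 2.6/cos5.9° = 2.614 m; N'_2 = 80·cos5.9° − 7·2.614 = 61.3; c'Δl = 5.49; W sinα = 8.2
Slice 3: Δl = 1.4/cos24.2° = 1.535 m; N'_3 = 39·cos24.2° − 2·1.535 = 32.5; c'Δl = 3.22; W sinα = 16.0
Slice 4: Δl = 1.5/cos39.2° = 1.936 m; N'_4 = 19·cos39.2° − 1·1.936 = 12.8; c'Δl = 4.06; W sinα = 12.0
Σc'Δl = 15.6 kN/m; ΣN' = 111.7 kN/m; ΣW sinα = 33.9 kN/m
Resisting = 15.6 + 111.7·tan21.0° = 15.6 + 42.9 = 58.4 kN/m
FS = 58.4 / 33.9 = 1.725

FS = 1.72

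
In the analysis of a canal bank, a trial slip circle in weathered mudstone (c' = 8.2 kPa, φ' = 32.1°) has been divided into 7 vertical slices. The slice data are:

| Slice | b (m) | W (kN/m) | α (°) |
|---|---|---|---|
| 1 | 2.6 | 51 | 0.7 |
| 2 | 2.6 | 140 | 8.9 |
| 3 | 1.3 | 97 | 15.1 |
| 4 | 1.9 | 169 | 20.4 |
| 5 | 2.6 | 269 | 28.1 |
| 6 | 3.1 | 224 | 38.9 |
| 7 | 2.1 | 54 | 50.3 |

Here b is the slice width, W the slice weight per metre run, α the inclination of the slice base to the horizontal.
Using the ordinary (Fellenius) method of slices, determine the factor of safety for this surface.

FS = 1.71

Ordinary method of slices: FS = Σ[c'·Δl_i + (W_i cosα_i)·tanφ'] / Σ W_i sinα_i, with Δl_i = b_i / cosα_i.
Slice 1: Δl = 2.6/cos0.7° = 2.600 m; N'_1 = 51·cos0.7° = 51.0; c'Δl = 21.32; W sinα = 0.6
Slice 2: Δl = 2.6/cos8.9° = 2.632 m; N'_2 = 140·cos8.9° = 138.3; c'Δl = 21.58; W sinα = 21.7
Slice 3: Δl = 1.3/cos15.1° = 1.346 m; N'_3 = 97·cos15.1° = 93.7; c'Δl = 11.04; W sinα = 25.3
Slice 4: Δl = 1.9/cos20.4° = 2.027 m; N'_4 = 169·cos20.4° = 158.4; c'Δl = 16.62; W sinα = 58.9
Slice 5: Δl = 2.6/cos28.1° = 2.947 m; N'_5 = 269·cos28.1° = 237.3; c'Δl = 24.17; W sinα = 126.7
Slice 6: Δl = 3.1/cos38.9° = 3.983 m; N'_6 = 224·cos38.9° = 174.3; c'Δl = 32.66; W sinα = 140.7
Slice 7: Δl = 2.1/cos50.3° = 3.288 m; N'_7 = 54·cos50.3° = 34.5; c'Δl = 26.96; W sinα = 41.5
Σc'Δl = 154.4 kN/m; ΣN' = 887.5 kN/m; ΣW sinα = 415.4 kN/m
Resisting = 154.4 + 887.5·tan32.1° = 154.4 + 556.7 = 711.1 kN/m
FS = 711.1 / 415.4 = 1.712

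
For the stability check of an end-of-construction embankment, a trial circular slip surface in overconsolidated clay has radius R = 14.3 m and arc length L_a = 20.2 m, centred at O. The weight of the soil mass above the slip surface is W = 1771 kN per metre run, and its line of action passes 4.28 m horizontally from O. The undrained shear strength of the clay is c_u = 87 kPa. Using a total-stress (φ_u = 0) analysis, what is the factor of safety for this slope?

FS = 3.32

Taking moments about the centre O, the resisting moment is provided by the undrained shear strength acting along the arc:
M_R = c_u·L_a·R = 87·20.20·14.3 = 25130.8 kN·m/m
M_D = W·d = 1771·4.28 = 7579.9 kN·m/m
FS = M_R / M_D = 25130.8 / 7579.9 = 3.315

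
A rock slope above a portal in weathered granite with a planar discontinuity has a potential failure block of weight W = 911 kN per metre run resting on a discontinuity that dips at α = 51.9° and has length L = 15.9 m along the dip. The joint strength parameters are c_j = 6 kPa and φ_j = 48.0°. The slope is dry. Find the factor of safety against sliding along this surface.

FS = 1.00

Resolving the block weight along and normal to the plane and applying the Mohr–Coulomb strength on the joint:
N' = W cosα = 911·cos51.9° = 562.1 kN/m
Driving force T = W sinα = 911·sin51.9° = 716.9 kN/m
Resisting force R = c_j·L + N'·tanφ_j = 6·15.9 + 562.1·tan48.0° = 95.4 + 624.3 = 719.7 kN/m
FS = R / T = 719.7 / 716.9 = 1.004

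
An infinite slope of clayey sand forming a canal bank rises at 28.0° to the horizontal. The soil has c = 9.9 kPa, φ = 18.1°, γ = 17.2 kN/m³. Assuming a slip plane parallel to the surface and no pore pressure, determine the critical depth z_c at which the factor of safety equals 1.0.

z_c = 3.60 m

Setting FS = 1.00 in FS = [c + γz cos²β tanφ] / [γz sinβ cosβ] and solving for z:
z = c / [γ cosβ (FS·sinβ − cosβ·tanφ)]
  = 9.9 / [17.2·cos28.0°·(1.00·sin28.0° − cos28.0°·tan18.1°)]
  = 9.9 / [17.2·0.8829·(1.00·0.4695 − 0.8829·0.3269)]
  = 9.9 / 2.7470 = 3.604 m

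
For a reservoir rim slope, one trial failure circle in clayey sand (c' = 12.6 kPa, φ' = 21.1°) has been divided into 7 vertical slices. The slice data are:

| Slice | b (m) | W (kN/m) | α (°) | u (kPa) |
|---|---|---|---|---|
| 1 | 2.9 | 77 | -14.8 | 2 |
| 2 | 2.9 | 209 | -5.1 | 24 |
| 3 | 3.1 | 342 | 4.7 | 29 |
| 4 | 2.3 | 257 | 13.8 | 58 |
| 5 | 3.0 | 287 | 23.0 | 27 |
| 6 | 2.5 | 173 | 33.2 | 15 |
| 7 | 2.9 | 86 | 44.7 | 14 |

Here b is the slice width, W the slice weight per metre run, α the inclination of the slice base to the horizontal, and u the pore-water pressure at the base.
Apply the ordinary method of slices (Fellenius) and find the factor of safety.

FS = 1.89

Ordinary method of slices: FS = Σ[c'·Δl_i + (W_i cosα_i − u_i·Δl_i)·tanφ'] / Σ W_i sinα_i, with Δl_i = b_i / cosα_i.
Slice 1: Δl = 2.9/cos(-14.8°) = 3.000 m; N'_1 = 77·cos(-14.8°) − 2·3.000 = 68.4; c'Δl = 37.79; W sinα = -19.7
Slice 2: Δl = 2.9/cos(-5.1°) = 2.912 m; N'_2 = 209·cos(-5.1°) − 24·2.912 = 138.3; c'Δl = 36.69; W sinα = -18.6
Slice 3: Δl = 3.1/cos4.7° = 3.110 m; N'_3 = 342·cos4.7° − 29·3.110 = 250.6; c'Δl = 39.19; W sinα = 28.0
Slice 4: Δl = 2.3/cos13.8° = 2.368 m; N'_4 = 257·cos13.8° − 58·2.368 = 112.2; c'Δl = 29.84; W sinα = 61.3
Slice 5: Δl = 3.0/cos23.0° = 3.259 m; N'_5 = 287·cos23.0° − 27·3.259 = 176.2; c'Δl = 41.06; W sinα = 112.1
Slice 6: Δl = 2.5/cos33.2° = 2.988 m; N'_6 = 173·cos33.2° − 15·2.988 = 99.9; c'Δl = 37.65; W sinα = 94.7
Slice 7: Δl = 2.9/cos44.7° = 4.080 m; N'_7 = 86·cos44.7° − 14·4.080 = 4.0; c'Δl = 51.41; W sinα = 60.5
Σc'Δl = 273.6 kN/m; ΣN' = 849.7 kN/m; ΣW sinα = 318.4 kN/m
Resisting = 273.6 + 849.7·tan21.1° = 273.6 + 327.9 = 601.5 kN/m
FS = 601.5 / 318.4 = 1.889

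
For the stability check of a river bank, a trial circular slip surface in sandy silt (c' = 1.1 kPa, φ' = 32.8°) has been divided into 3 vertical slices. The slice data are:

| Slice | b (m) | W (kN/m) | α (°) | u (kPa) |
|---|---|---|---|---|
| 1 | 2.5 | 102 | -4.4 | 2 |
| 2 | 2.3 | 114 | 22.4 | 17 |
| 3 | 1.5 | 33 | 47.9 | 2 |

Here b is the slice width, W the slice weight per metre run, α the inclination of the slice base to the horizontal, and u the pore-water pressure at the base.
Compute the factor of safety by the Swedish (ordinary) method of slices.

FS = 2.04

Ordinary method of slices: FS = Σ[c'·Δl_i + (W_i cosα_i − u_i·Δl_i)·tanφ'] / Σ W_i sinα_i, with Δl_i = b_i / cosα_i.
Slice 1: Δl = 2.5/cos(-4.4°) = 2.507 m; N'_1 = 102·cos(-4.4°) − 2·2.507 = 96.7; c'Δl = 2.76; W sinα = -7.8
Slice 2: Δl = 2.3/cos22.4° = 2.488 m; N'_2 = 114·cos22.4° − 17·2.488 = 63.1; c'Δl = 2.74; W sinα = 43.4
Slice 3: Δl = 1.5/cos47.9° = 2.237 m; N'_3 = 33·cos47.9° − 2·2.237 = 17.6; c'Δl = 2.46; W sinα = 24.5
Σc'Δl = 8.0 kN/m; ΣN' = 177.4 kN/m; ΣW sinα = 60.1 kN/m
Resisting = 8.0 + 177.4·tan32.8° = 8.0 + 114.4 = 122.3 kN/m
FS = 122.3 / 60.1 = 2.035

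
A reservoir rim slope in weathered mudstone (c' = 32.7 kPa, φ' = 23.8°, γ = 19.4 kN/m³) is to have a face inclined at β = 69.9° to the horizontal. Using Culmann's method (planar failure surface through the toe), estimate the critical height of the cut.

H_c = 18.90 m

Culmann's analysis gives the critical failure plane at α_cr = (β + φ')/2 = (69.9 + 23.8)/2 = 46.9°, and the critical height
H_c = (4c'/γ) · sinβ cosφ' / [1 − cos(β − φ')]
    = (4·32.7/19.4) · sin69.9°·cos23.8° / [1 − cos(46.1°)]
    = 6.742 · 0.9391·0.9150 / [1 − 0.6934]
    = 6.742 · 0.8592 / 0.3066
    = 18.90 m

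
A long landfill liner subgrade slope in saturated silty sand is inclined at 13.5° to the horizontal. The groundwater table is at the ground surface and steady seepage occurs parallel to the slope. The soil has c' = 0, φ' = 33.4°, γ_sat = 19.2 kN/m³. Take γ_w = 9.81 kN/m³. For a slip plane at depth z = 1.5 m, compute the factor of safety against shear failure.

With seepage parallel to the slope and the water table at the surface, the effective normal stress on the slip plane uses the buoyant unit weight γ' = γ_sat − γ_w while the driving shear stress uses γ_sat:
FS = [c' + γ' z cos²β tanφ'] / [γ_sat z sinβ cosβ]
(For c' = 0 this reduces to FS = (γ'/γ_sat)·tanφ'/tanβ.)
γ' = 19.2 − 9.81 = 9.39 kN/m³
Numerator = 0.0 + 9.39·1.5·cos²13.5°·tan33.4° = 0.0 + 9.39·1.5·0.9455·0.6594 = 8.781 kPa
Denominator = 19.2·1.5·sin13.5°·cos13.5° = 19.2·1.5·0.2334·0.9724 = 6.537 kPa
FS = 8.781 / 6.537 = 1.343

FS = 1.34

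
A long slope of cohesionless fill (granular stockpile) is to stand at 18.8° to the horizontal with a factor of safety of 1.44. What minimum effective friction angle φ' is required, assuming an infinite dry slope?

φ' = 26.1°

FS = tanφ'/tanβ ⇒ tanφ' = FS · tanβ = 1.44 · tan18.8° = 0.4902
φ' = arctan(0.4902) = 26.11°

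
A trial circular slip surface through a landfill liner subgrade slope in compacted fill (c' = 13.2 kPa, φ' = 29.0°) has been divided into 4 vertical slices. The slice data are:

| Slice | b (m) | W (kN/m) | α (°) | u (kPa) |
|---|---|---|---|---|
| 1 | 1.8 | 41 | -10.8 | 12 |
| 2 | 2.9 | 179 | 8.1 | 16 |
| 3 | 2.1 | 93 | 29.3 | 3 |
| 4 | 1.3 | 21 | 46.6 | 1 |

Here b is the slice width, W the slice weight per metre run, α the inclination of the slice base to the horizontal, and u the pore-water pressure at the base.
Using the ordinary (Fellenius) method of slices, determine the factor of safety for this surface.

FS = 3.19

Ordinary method of slices: FS = Σ[c'·Δl_i + (W_i cosα_i − u_i·Δl_i)·tanφ'] / Σ W_i sinα_i, with Δl_i = b_i / cosα_i.
Slice 1: Δl = 1.8/cos(-10.8°) = 1.832 m; N'_1 = 41·cos(-10.8°) − 12·1.832 = 18.3; c'Δl = 24.19; W sinα = -7.7
Slice 2: Δl = 2.9/cos8.1° = 2.929 m; N'_2 = 179·cos8.1° − 16·2.929 = 130.3; c'Δl = 38.67; W sinα = 25.2
Slice 3: Δl = 2.1/cos29.3° = 2.408 m; N'_3 = 93·cos29.3° − 3·2.408 = 73.9; c'Δl = 31.79; W sinα = 45.5
Slice 4: Δl = 1.3/cos46.6° = 1.892 m; N'_4 = 21·cos46.6° − 1·1.892 = 12.5; c'Δl = 24.97; W sinα = 15.3
Σc'Δl = 119.6 kN/m; ΣN' = 235.0 kN/m; ΣW sinα = 78.3 kN/m
Resisting = 119.6 + 235.0·tan29.0° = 119.6 + 130.3 = 249.9 kN/m
FS = 249.9 / 78.3 = 3.191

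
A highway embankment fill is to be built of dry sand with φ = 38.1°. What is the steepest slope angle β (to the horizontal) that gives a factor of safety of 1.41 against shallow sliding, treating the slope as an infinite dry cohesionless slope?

For an infinite dry cohesionless slope FS = tanφ/tanβ, so tanβ = tanφ / FS.
tanβ = tan38.1° / 1.41 = 0.7841 / 1.41 = 0.5561
β = arctan(0.5561) = 29.08°

β = 29.1°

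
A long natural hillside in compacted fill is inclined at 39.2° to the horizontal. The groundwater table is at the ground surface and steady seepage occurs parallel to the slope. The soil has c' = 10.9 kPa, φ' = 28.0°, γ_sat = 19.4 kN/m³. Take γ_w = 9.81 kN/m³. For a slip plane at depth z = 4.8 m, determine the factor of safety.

FS = 0.56

With seepage parallel to the slope and the water table at the surface, the effective normal stress on the slip plane uses the buoyant unit weight γ' = γ_sat − γ_w while the driving shear stress uses γ_sat:
FS = [c' + γ' z cos²β tanφ'] / [γ_sat z sinβ cosβ]
γ' = 19.4 − 9.81 = 9.59 kN/m³
Numerator = 10.9 + 9.59·4.8·cos²39.2°·tan28.0° = 10.9 + 9.59·4.8·0.6005·0.5317 = 25.599 kPa
Denominator = 19.4·4.8·sin39.2°·cos39.2° = 19.4·4.8·0.6320·0.7749 = 45.609 kPa
FS = 25.599 / 45.609 = 0.561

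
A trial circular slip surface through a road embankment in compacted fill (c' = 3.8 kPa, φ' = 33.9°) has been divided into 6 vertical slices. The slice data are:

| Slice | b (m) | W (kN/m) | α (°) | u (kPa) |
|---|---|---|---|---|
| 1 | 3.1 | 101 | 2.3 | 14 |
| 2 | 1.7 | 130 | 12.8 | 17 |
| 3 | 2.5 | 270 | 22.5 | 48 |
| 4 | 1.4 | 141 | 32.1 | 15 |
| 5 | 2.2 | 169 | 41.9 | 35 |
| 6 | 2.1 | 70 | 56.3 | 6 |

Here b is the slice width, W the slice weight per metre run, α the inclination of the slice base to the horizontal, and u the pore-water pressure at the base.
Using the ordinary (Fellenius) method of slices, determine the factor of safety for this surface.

Ordinary method of slices: FS = Σ[c'·Δl_i + (W_i cosα_i − u_i·Δl_i)·tanφ'] / Σ W_i sinα_i, with Δl_i = b_i / cosα_i.
Slice 1: Δl = 3.1/cos2.3° = 3.102 m; N'_1 = 101·cos2.3° − 14·3.102 = 57.5; c'Δl = 11.79; W sinα = 4.1
Slice 2: Δl = 1.7/cos12.8° = 1.743 m; N'_2 = 130·cos12.8° − 17·1.743 = 97.1; c'Δl = 6.62; W sinα = 28.8
Slice 3: Δl = 2.5/cos22.5° = 2.706 m; N'_3 = 270·cos22.5° − 48·2.706 = 119.6; c'Δl = 10.28; W sinα = 103.3
Slice 4: Δl = 1.4/cos32.1° = 1.653 m; N'_4 = 141·cos32.1° − 15·1.653 = 94.7; c'Δl = 6.28; W sinα = 74.9
Slice 5: Δl = 2.2/cos41.9° = 2.956 m; N'_5 = 169·cos41.9° − 35·2.956 = 22.3; c'Δl = 11.23; W sinα = 112.9
Slice 6: Δl = 2.1/cos56.3° = 3.785 m; N'_6 = 70·cos56.3° − 6·3.785 = 16.1; c'Δl = 14.38; W sinα = 58.2
Σc'Δl = 60.6 kN/m; ΣN' = 407.3 kN/m; ΣW sinα = 382.2 kN/m
Resisting = 60.6 + 407.3·tan33.9° = 60.6 + 273.7 = 334.3 kN/m
FS = 334.3 / 382.2 = 0.875

FS = 0.87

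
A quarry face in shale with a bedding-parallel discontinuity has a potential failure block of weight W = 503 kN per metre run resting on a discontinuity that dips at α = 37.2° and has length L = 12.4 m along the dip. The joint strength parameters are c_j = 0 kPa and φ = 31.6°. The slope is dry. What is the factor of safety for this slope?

FS = 0.81

Resolving the block weight along and normal to the plane and applying the Mohr–Coulomb strength on the joint:
N' = W cosα = 503·cos37.2° = 400.7 kN/m
Driving force T = W sinα = 503·sin37.2° = 304.1 kN/m
Resisting force R = c_j·L + N'·tanφ = 0·12.4 + 400.7·tan31.6° = 0.0 + 246.5 = 246.5 kN/m
FS = R / T = 246.5 / 304.1 = 0.811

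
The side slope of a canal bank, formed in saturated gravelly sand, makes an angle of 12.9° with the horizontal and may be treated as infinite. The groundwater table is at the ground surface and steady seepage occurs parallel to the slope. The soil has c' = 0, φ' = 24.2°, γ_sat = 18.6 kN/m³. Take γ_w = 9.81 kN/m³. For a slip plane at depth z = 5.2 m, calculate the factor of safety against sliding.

FS = 0.93

With seepage parallel to the slope and the water table at the surface, the effective normal stress on the slip plane uses the buoyant unit weight γ' = γ_sat − γ_w while the driving shear stress uses γ_sat:
FS = [c' + γ' z cos²β tanφ'] / [γ_sat z sinβ cosβ]
(For c' = 0 this reduces to FS = (γ'/γ_sat)·tanφ'/tanβ.)
γ' = 18.6 − 9.81 = 8.79 kN/m³
Numerator = 0.0 + 8.79·5.2·cos²12.9°·tan24.2° = 0.0 + 8.79·5.2·0.9502·0.4494 = 19.518 kPa
Denominator = 18.6·5.2·sin12.9°·cos12.9° = 18.6·5.2·0.2233·0.9748 = 21.048 kPa
FS = 19.518 / 21.048 = 0.927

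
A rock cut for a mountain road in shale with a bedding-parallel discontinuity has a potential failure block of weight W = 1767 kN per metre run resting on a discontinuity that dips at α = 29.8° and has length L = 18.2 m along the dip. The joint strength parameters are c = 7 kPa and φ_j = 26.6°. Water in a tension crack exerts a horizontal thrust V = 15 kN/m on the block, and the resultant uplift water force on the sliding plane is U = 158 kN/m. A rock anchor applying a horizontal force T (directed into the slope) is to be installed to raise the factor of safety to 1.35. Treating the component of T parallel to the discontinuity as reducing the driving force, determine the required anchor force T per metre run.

T = 275 kN/m

Resolving forces along and normal to the sliding plane, with the horizontal anchor force T adding T·sinα to the effective normal force and T·cosα acting up the plane against the driving force:
FS = [cL + (W cosα − U − V sinα + T sinα) tanφ_j] / [W sinα + V cosα − T cosα]
Without the anchor: N' = 1367.9 kN/m, driving T_d = 891.2 kN/m, resisting R = 7·18.2 + 1367.9·tan26.6° = 812.4 kN/m, FS = 0.91.
Setting FS = 1.35 and solving for T:
1.35·(891.2 − T cos29.8°) = 812.4 + T sin29.8°·tan26.6°
T·(sin29.8°·tan26.6° + 1.35·cos29.8°) = 1.35·891.2 − 812.4
T·(0.4970·0.5008 + 1.35·0.8678) = 1203.1 − 812.4 = 390.7
T·1.4203 = 390.7
T = 275.1 kN/m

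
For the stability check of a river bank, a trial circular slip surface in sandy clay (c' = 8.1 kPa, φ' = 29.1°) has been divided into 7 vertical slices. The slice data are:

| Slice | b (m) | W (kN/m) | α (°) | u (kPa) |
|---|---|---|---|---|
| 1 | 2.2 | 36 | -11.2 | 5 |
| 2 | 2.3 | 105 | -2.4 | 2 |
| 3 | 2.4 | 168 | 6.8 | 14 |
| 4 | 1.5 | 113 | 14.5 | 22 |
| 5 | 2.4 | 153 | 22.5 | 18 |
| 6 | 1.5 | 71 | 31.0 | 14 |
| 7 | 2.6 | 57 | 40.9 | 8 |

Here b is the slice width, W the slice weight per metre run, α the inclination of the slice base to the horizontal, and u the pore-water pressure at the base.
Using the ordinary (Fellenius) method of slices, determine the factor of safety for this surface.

FS = 2.36

Ordinary method of slices: FS = Σ[c'·Δl_i + (W_i cosα_i − u_i·Δl_i)·tanφ'] / Σ W_i sinα_i, with Δl_i = b_i / cosα_i.
Slice 1: Δl = 2.2/cos(-11.2°) = 2.243 m; N'_1 = 36·cos(-11.2°) − 5·2.243 = 24.1; c'Δl = 18.17; W sinα = -7.0
Slice 2: Δl = 2.3/cos(-2.4°) = 2.302 m; N'_2 = 105·cos(-2.4°) − 2·2.302 = 100.3; c'Δl = 18.65; W sinα = -4.4
Slice 3: Δl = 2.4/cos6.8° = 2.417 m; N'_3 = 168·cos6.8° − 14·2.417 = 133.0; c'Δl = 19.58; W sinα = 19.9
Slice 4: Δl = 1.5/cos14.5° = 1.549 m; N'_4 = 113·cos14.5° − 22·1.549 = 75.3; c'Δl = 12.55; W sinα = 28.3
Slice 5: Δl = 2.4/cos22.5° = 2.598 m; N'_5 = 153·cos22.5° − 18·2.598 = 94.6; c'Δl = 21.04; W sinα = 58.6
Slice 6: Δl = 1.5/cos31.0° = 1.750 m; N'_6 = 71·cos31.0° − 14·1.750 = 36.4; c'Δl = 14.17; W sinα = 36.6
Slice 7: Δl = 2.6/cos40.9° = 3.440 m; N'_7 = 57·cos40.9° − 8·3.440 = 15.6; c'Δl = 27.86; W sinα = 37.3
Σc'Δl = 132.0 kN/m; ΣN' = 479.2 kN/m; ΣW sinα = 169.2 kN/m
Resisting = 132.0 + 479.2·tan29.1° = 132.0 + 266.7 = 398.7 kN/m
FS = 398.7 / 169.2 = 2.356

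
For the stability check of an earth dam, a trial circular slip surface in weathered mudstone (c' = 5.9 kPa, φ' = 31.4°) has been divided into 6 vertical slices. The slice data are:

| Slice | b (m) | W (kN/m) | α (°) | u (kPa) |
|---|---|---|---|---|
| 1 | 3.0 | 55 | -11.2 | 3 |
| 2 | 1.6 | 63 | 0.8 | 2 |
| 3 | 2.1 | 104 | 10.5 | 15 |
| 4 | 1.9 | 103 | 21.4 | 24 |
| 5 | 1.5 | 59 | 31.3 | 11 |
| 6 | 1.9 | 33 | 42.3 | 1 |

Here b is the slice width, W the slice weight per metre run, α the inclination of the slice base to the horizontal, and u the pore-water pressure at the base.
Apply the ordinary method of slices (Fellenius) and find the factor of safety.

Ordinary method of slices: FS = Σ[c'·Δl_i + (W_i cosα_i − u_i·Δl_i)·tanφ'] / Σ W_i sinα_i, with Δl_i = b_i / cosα_i.
Slice 1: Δl = 3.0/cos(-11.2°) = 3.058 m; N'_1 = 55·cos(-11.2°) − 3·3.058 = 44.8; c'Δl = 18.04; W sinα = -10.7
Slice 2: Δl = 1.6/cos0.8° = 1.600 m; N'_2 = 63·cos0.8° − 2·1.600 = 59.8; c'Δl = 9.44; W sinα = 0.9
Slice 3: Δl = 2.1/cos10.5° = 2.136 m; N'_3 = 104·cos10.5° − 15·2.136 = 70.2; c'Δl = 12.60; W sinα = 19.0
Slice 4: Δl = 1.9/cos21.4° = 2.041 m; N'_4 = 103·cos21.4° − 24·2.041 = 46.9; c'Δl = 12.04; W sinα = 37.6
Slice 5: Δl = 1.5/cos31.3° = 1.755 m; N'_5 = 59·cos31.3° − 11·1.755 = 31.1; c'Δl = 10.36; W sinα = 30.7
Slice 6: Δl = 1.9/cos42.3° = 2.569 m; N'_6 = 33·cos42.3° − 1·2.569 = 21.8; c'Δl = 15.16; W sinα = 22.2
Σc'Δl = 77.6 kN/m; ΣN' = 274.7 kN/m; ΣW sinα = 99.6 kN/m
Resisting = 77.6 + 274.7·tan31.4° = 77.6 + 167.7 = 245.3 kN/m
FS = 245.3 / 99.6 = 2.463

FS = 2.46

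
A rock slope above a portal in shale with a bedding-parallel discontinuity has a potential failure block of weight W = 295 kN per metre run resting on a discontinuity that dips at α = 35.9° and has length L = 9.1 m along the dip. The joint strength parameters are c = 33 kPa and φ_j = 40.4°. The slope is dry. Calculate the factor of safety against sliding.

Resolving the block weight along and normal to the plane and applying the Mohr–Coulomb strength on the joint:
N' = W cosα = 295·cos35.9° = 239.0 kN/m
Driving force T = W sinα = 295·sin35.9° = 173.0 kN/m
Resisting force R = c·L + N'·tanφ_j = 33·9.1 + 239.0·tan40.4° = 300.3 + 203.4 = 503.7 kN/m
FS = R / T = 503.7 / 173.0 = 2.912

FS = 2.91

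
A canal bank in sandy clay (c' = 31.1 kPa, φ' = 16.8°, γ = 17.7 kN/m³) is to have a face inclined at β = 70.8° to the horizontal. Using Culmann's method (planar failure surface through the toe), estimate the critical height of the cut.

Culmann's analysis gives the critical failure plane at α_cr = (β + φ')/2 = (70.8 + 16.8)/2 = 43.8°, and the critical height
H_c = (4c'/γ) · sinβ cosφ' / [1 − cos(β − φ')]
    = (4·31.1/17.7) · sin70.8°·cos16.8° / [1 − cos(54.0°)]
    = 7.028 · 0.9444·0.9573 / [1 − 0.5878]
    = 7.028 · 0.9041 / 0.4122
    = 15.41 m

H_c = 15.41 m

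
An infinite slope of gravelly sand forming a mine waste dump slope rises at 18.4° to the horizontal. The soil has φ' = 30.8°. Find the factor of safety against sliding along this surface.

FS = 1.79

For a dry cohesionless infinite slope the factor of safety is FS = tanφ' / tanβ.
FS = tan30.8° / tan18.4° = 0.5961 / 0.3327 = 1.792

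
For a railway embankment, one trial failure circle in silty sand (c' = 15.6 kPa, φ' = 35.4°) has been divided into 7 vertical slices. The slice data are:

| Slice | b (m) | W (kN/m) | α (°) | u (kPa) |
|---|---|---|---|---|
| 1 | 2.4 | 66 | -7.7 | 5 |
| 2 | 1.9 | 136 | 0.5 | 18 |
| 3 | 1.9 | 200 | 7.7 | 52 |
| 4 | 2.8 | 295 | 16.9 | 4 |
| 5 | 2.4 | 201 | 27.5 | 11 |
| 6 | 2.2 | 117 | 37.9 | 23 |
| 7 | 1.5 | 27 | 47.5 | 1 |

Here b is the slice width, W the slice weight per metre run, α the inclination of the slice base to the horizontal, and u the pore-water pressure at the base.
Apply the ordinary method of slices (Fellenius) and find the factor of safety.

Ordinary method of slices: FS = Σ[c'·Δl_i + (W_i cosα_i − u_i·Δl_i)·tanφ'] / Σ W_i sinα_i, with Δl_i = b_i / cosα_i.
Slice 1: Δl = 2.4/cos(-7.7°) = 2.422 m; N'_1 = 66·cos(-7.7°) − 5·2.422 = 53.3; c'Δl = 37.78; W sinα = -8.8
Slice 2: Δl = 1.9/cos0.5° = 1.900 m; N'_2 = 136·cos0.5° − 18·1.900 = 101.8; c'Δl = 29.64; W sinα = 1.2
Slice 3: Δl = 1.9/cos7.7° = 1.917 m; N'_3 = 200·cos7.7° − 52·1.917 = 98.5; c'Δl = 29.91; W sinα = 26.8
Slice 4: Δl = 2.8/cos16.9° = 2.926 m; N'_4 = 295·cos16.9° − 4·2.926 = 270.6; c'Δl = 45.65; W sinα = 85.8
Slice 5: Δl = 2.4/cos27.5° = 2.706 m; N'_5 = 201·cos27.5° − 11·2.706 = 148.5; c'Δl = 42.21; W sinα = 92.8
Slice 6: Δl = 2.2/cos37.9° = 2.788 m; N'_6 = 117·cos37.9° − 23·2.788 = 28.2; c'Δl = 43.49; W sinα = 71.9
Slice 7: Δl = 1.5/cos47.5° = 2.220 m; N'_7 = 27·cos47.5° − 1·2.220 = 16.0; c'Δl = 34.64; W sinα = 19.9
Σc'Δl = 263.3 kN/m; ΣN' = 716.9 kN/m; ΣW sinα = 289.5 kN/m
Resisting = 263.3 + 716.9·tan35.4° = 263.3 + 509.5 = 772.8 kN/m
FS = 772.8 / 289.5 = 2.669

FS = 2.67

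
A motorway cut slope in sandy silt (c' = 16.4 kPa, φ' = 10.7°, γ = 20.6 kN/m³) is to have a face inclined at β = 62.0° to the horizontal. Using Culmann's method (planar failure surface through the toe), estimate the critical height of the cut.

Culmann's analysis gives the critical failure plane at α_cr = (β + φ')/2 = (62.0 + 10.7)/2 = 36.4°, and the critical height
H_c = (4c'/γ) · sinβ cosφ' / [1 − cos(β − φ')]
    = (4·16.4/20.6) · sin62.0°·cos10.7° / [1 − cos(51.3°)]
    = 3.184 · 0.8829·0.9826 / [1 − 0.6252]
    = 3.184 · 0.8676 / 0.3748
    = 7.37 m

H_c = 7.37 m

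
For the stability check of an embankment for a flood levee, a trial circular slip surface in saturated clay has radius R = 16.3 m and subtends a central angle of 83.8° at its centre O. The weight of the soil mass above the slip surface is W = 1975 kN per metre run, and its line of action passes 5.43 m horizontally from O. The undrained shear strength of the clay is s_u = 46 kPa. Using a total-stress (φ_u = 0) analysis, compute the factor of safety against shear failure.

FS = 1.67

Taking moments about the centre O, the resisting moment is provided by the undrained shear strength acting along the arc:
Arc length L_a = R·θ = 16.3·(83.8°·π/180) = 16.3·1.4626 = 23.84 m
M_R = s_u·L_a·R = 46·23.84·16.3 = 17875.3 kN·m/m
M_D = W·d = 1975·5.43 = 10724.2 kN·m/m
FS = M_R / M_D = 17875.3 / 10724.2 = 1.667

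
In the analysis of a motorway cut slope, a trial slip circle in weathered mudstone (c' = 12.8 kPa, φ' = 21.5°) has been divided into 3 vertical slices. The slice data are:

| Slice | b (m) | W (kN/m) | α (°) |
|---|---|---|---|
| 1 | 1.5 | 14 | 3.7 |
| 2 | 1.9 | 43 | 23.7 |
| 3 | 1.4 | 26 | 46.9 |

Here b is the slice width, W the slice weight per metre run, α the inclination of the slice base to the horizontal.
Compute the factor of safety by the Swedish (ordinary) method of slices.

Ordinary method of slices: FS = Σ[c'·Δl_i + (W_i cosα_i)·tanφ'] / Σ W_i sinα_i, with Δl_i = b_i / cosα_i.
Slice 1: Δl = 1.5/cos3.7° = 1.503 m; N'_1 = 14·cos3.7° = 14.0; c'Δl = 19.24; W sinα = 0.9
Slice 2: Δl = 1.9/cos23.7° = 2.075 m; N'_2 = 43·cos23.7° = 39.4; c'Δl = 26.56; W sinα = 17.3
Slice 3: Δl = 1.4/cos46.9° = 2.049 m; N'_3 = 26·cos46.9° = 17.8; c'Δl = 26.23; W sinα = 19.0
Σc'Δl = 72.0 kN/m; ΣN' = 71.1 kN/m; ΣW sinα = 37.2 kN/m
Resisting = 72.0 + 71.1·tan21.5° = 72.0 + 28.0 = 100.0 kN/m
FS = 100.0 / 37.2 = 2.691

FS = 2.69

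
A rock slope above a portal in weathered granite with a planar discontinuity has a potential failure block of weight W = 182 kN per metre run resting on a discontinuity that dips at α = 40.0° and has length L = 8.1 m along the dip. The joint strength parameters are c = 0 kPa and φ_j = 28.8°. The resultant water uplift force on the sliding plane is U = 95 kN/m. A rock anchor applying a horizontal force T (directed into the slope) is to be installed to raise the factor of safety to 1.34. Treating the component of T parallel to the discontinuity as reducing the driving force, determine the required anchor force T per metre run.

Resolving forces along and normal to the sliding plane, with the horizontal anchor force T adding T·sinα to the effective normal force and T·cosα acting up the plane against the driving force:
FS = [cL + (W cosα − U + T sinα) tanφ_j] / [W sinα − T cosα]
Without the anchor: N' = 44.4 kN/m, driving T_d = 117.0 kN/m, resisting R = 0·8.1 + 44.4·tan28.8° = 24.4 kN/m, FS = 0.21.
Setting FS = 1.34 and solving for T:
1.34·(117.0 − T cos40.0°) = 24.4 + T sin40.0°·tan28.8°
T·(sin40.0°·tan28.8° + 1.34·cos40.0°) = 1.34·117.0 − 24.4
T·(0.6428·0.5498 + 1.34·0.7660) = 156.8 − 24.4 = 132.3
T·1.3799 = 132.3
T = 95.9 kN/m

T = 96 kN/m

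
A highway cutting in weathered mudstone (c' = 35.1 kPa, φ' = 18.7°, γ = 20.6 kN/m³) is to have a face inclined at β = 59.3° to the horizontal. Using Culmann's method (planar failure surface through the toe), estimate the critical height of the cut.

Culmann's analysis gives the critical failure plane at α_cr = (β + φ')/2 = (59.3 + 18.7)/2 = 39.0°, and the critical height
H_c = (4c'/γ) · sinβ cosφ' / [1 − cos(β − φ')]
    = (4·35.1/20.6) · sin59.3°·cos18.7° / [1 − cos(40.6°)]
    = 6.816 · 0.8599·0.9472 / [1 − 0.7593]
    = 6.816 · 0.8145 / 0.2407
    = 23.06 m

H_c = 23.06 m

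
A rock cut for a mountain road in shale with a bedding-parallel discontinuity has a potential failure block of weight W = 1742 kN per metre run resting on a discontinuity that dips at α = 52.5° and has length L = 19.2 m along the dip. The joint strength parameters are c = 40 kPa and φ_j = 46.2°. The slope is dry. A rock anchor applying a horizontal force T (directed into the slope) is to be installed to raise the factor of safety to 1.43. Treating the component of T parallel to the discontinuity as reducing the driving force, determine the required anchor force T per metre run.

Resolving forces along and normal to the sliding plane, with the horizontal anchor force T adding T·sinα to the effective normal force and T·cosα acting up the plane against the driving force:
FS = [cL + (W cosα + T sinα) tanφ_j] / [W sinα − T cosα]
Without the anchor: N' = 1060.5 kN/m, driving T_d = 1382.0 kN/m, resisting R = 40·19.2 + 1060.5·tan46.2° = 1873.8 kN/m, FS = 1.36.
Setting FS = 1.43 and solving for T:
1.43·(1382.0 − T cos52.5°) = 1873.8 + T sin52.5°·tan46.2°
T·(sin52.5°·tan46.2° + 1.43·cos52.5°) = 1.43·1382.0 − 1873.8
T·(0.7934·1.0428 + 1.43·0.6088) = 1976.3 − 1873.8 = 102.5
T·1.6978 = 102.5
T = 60.3 kN/m

T = 60 kN/m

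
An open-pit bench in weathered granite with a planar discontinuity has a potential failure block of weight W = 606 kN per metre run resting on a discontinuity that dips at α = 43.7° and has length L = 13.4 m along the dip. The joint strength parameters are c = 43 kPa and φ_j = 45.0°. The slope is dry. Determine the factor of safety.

FS = 2.42

Resolving the block weight along and normal to the plane and applying the Mohr–Coulomb strength on the joint:
N' = W cosα = 606·cos43.7° = 438.1 kN/m
Driving force T = W sinα = 606·sin43.7° = 418.7 kN/m
Resisting force R = c·L + N'·tanφ_j = 43·13.4 + 438.1·tan45.0° = 576.2 + 438.1 = 1014.3 kN/m
FS = R / T = 1014.3 / 418.7 = 2.423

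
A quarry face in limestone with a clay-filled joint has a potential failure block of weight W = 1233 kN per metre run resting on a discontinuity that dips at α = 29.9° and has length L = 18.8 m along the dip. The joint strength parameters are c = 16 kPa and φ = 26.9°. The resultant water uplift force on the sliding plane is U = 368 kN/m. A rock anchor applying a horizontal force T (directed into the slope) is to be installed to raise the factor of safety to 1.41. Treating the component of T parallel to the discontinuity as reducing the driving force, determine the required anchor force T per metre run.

Resolving forces along and normal to the sliding plane, with the horizontal anchor force T adding T·sinα to the effective normal force and T·cosα acting up the plane against the driving force:
FS = [cL + (W cosα − U + T sinα) tanφ] / [W sinα − T cosα]
Without the anchor: N' = 700.9 kN/m, driving T_d = 614.6 kN/m, resisting R = 16·18.8 + 700.9·tan26.9° = 656.4 kN/m, FS = 1.07.
Setting FS = 1.41 and solving for T:
1.41·(614.6 − T cos29.9°) = 656.4 + T sin29.9°·tan26.9°
T·(sin29.9°·tan26.9° + 1.41·cos29.9°) = 1.41·614.6 − 656.4
T·(0.4985·0.5073 + 1.41·0.8669) = 866.6 − 656.4 = 210.3
T·1.4752 = 210.3
T = 142.5 kN/m

T = 143 kN/m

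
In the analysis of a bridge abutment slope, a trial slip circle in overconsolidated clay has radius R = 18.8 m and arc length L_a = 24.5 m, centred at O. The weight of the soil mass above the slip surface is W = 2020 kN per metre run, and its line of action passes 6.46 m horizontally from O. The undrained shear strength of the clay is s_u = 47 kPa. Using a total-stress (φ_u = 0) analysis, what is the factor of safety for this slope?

FS = 1.66

Taking moments about the centre O, the resisting moment is provided by the undrained shear strength acting along the arc:
M_R = s_u·L_a·R = 47·24.50·18.8 = 21648.2 kN·m/m
M_D = W·d = 2020·6.46 = 13049.2 kN·m/m
FS = M_R / M_D = 21648.2 / 13049.2 = 1.659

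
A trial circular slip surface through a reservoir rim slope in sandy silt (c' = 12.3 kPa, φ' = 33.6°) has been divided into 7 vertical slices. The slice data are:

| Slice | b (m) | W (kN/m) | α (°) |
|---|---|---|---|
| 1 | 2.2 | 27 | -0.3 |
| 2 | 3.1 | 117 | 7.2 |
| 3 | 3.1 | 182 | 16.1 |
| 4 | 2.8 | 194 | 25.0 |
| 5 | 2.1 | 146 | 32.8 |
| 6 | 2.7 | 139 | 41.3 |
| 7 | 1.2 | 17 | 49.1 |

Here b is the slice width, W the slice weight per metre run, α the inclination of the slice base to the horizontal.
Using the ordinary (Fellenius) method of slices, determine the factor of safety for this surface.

Ordinary method of slices: FS = Σ[c'·Δl_i + (W_i cosα_i)·tanφ'] / Σ W_i sinα_i, with Δl_i = b_i / cosα_i.
Slice 1: Δl = 2.2/cos(-0.3°) = 2.200 m; N'_1 = 27·cos(-0.3°) = 27.0; c'Δl = 27.06; W sinα = -0.1
Slice 2: Δl = 3.1/cos7.2° = 3.125 m; N'_2 = 117·cos7.2° = 116.1; c'Δl = 38.43; W sinα = 14.7
Slice 3: Δl = 3.1/cos16.1° = 3.227 m; N'_3 = 182·cos16.1° = 174.9; c'Δl = 39.69; W sinα = 50.5
Slice 4: Δl = 2.8/cos25.0° = 3.089 m; N'_4 = 194·cos25.0° = 175.8; c'Δl = 38.00; W sinα = 82.0
Slice 5: Δl = 2.1/cos32.8° = 2.498 m; N'_5 = 146·cos32.8° = 122.7; c'Δl = 30.73; W sinα = 79.1
Slice 6: Δl = 2.7/cos41.3° = 3.594 m; N'_6 = 139·cos41.3° = 104.4; c'Δl = 44.21; W sinα = 91.7
Slice 7: Δl = 1.2/cos49.1° = 1.833 m; N'_7 = 17·cos49.1° = 11.1; c'Δl = 22.54; W sinα = 12.8
Σc'Δl = 240.7 kN/m; ΣN' = 732.0 kN/m; ΣW sinα = 330.7 kN/m
Resisting = 240.7 + 732.0·tan33.6° = 240.7 + 486.4 = 727.0 kN/m
FS = 727.0 / 330.7 = 2.199

FS = 2.20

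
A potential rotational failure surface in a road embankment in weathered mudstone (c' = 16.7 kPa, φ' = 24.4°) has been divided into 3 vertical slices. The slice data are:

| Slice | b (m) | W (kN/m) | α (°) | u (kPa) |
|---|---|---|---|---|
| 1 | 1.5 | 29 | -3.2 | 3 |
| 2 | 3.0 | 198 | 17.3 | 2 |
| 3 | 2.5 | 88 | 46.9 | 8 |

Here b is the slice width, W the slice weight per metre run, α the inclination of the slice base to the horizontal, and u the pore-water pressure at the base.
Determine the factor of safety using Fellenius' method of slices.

Ordinary method of slices: FS = Σ[c'·Δl_i + (W_i cosα_i − u_i·Δl_i)·tanφ'] / Σ W_i sinα_i, with Δl_i = b_i / cosα_i.
Slice 1: Δl = 1.5/cos(-3.2°) = 1.502 m; N'_1 = 29·cos(-3.2°) − 3·1.502 = 24.4; c'Δl = 25.09; W sinα = -1.6
Slice 2: Δl = 3.0/cos17.3° = 3.142 m; N'_2 = 198·cos17.3° − 2·3.142 = 182.8; c'Δl = 52.47; W sinα = 58.9
Slice 3: Δl = 2.5/cos46.9° = 3.659 m; N'_3 = 88·cos46.9° − 8·3.659 = 30.9; c'Δl = 61.10; W sinα = 64.3
Σc'Δl = 138.7 kN/m; ΣN' = 238.1 kN/m; ΣW sinα = 121.5 kN/m
Resisting = 138.7 + 238.1·tan24.4° = 138.7 + 108.0 = 246.7 kN/m
FS = 246.7 / 121.5 = 2.030

FS = 2.03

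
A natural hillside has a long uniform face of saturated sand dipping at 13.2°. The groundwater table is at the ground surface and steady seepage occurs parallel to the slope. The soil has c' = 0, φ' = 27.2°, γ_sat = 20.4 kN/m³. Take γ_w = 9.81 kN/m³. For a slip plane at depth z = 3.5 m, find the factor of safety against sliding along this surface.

With seepage parallel to the slope and the water table at the surface, the effective normal stress on the slip plane uses the buoyant unit weight γ' = γ_sat − γ_w while the driving shear stress uses γ_sat:
FS = [c' + γ' z cos²β tanφ'] / [γ_sat z sinβ cosβ]
(For c' = 0 this reduces to FS = (γ'/γ_sat)·tanφ'/tanβ.)
γ' = 20.4 − 9.81 = 10.59 kN/m³
Numerator = 0.0 + 10.59·3.5·cos²13.2°·tan27.2° = 0.0 + 10.59·3.5·0.9479·0.5139 = 18.056 kPa
Denominator = 20.4·3.5·sin13.2°·cos13.2° = 20.4·3.5·0.2284·0.9736 = 15.873 kPa
FS = 18.056 / 15.873 = 1.137

FS = 1.14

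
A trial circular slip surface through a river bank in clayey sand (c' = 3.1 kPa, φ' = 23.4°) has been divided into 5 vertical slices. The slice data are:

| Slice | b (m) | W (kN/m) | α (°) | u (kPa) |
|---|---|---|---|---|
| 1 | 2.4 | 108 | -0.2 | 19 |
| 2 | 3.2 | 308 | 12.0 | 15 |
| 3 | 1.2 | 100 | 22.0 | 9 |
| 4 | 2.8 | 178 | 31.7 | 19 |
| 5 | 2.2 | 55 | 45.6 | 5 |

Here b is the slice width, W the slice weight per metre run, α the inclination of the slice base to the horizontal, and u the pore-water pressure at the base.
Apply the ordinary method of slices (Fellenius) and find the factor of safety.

Ordinary method of slices: FS = Σ[c'·Δl_i + (W_i cosα_i − u_i·Δl_i)·tanφ'] / Σ W_i sinα_i, with Δl_i = b_i / cosα_i.
Slice 1: Δl = 2.4/cos(-0.2°) = 2.400 m; N'_1 = 108·cos(-0.2°) − 19·2.400 = 62.4; c'Δl = 7.44; W sinα = -0.4
Slice 2: Δl = 3.2/cos12.0° = 3.271 m; N'_2 = 308·cos12.0° − 15·3.271 = 252.2; c'Δl = 10.14; W sinα = 64.0
Slice 3: Δl = 1.2/cos22.0° = 1.294 m; N'_3 = 100·cos22.0° − 9·1.294 = 81.1; c'Δl = 4.01; W sinα = 37.5
Slice 4: Δl = 2.8/cos31.7° = 3.291 m; N'_4 = 178·cos31.7° − 19·3.291 = 88.9; c'Δl = 10.20; W sinα = 93.5
Slice 5: Δl = 2.2/cos45.6° = 3.144 m; N'_5 = 55·cos45.6° − 5·3.144 = 22.8; c'Δl = 9.75; W sinα = 39.3
Σc'Δl = 41.5 kN/m; ΣN' = 507.3 kN/m; ΣW sinα = 234.0 kN/m
Resisting = 41.5 + 507.3·tan23.4° = 41.5 + 219.5 = 261.1 kN/m
FS = 261.1 / 234.0 = 1.116

FS = 1.12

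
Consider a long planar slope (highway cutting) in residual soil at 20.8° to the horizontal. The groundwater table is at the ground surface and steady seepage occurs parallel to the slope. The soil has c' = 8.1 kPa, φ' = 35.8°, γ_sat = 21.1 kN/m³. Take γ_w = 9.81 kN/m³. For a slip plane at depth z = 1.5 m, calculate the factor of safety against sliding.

With seepage parallel to the slope and the water table at the surface, the effective normal stress on the slip plane uses the buoyant unit weight γ' = γ_sat − γ_w while the driving shear stress uses γ_sat:
FS = [c' + γ' z cos²β tanφ'] / [γ_sat z sinβ cosβ]
γ' = 21.1 − 9.81 = 11.29 kN/m³
Numerator = 8.1 + 11.29·1.5·cos²20.8°·tan35.8° = 8.1 + 11.29·1.5·0.8739·0.7212 = 18.774 kPa
Denominator = 21.1·1.5·sin20.8°·cos20.8° = 21.1·1.5·0.3551·0.9348 = 10.507 kPa
FS = 18.774 / 10.507 = 1.787

FS = 1.79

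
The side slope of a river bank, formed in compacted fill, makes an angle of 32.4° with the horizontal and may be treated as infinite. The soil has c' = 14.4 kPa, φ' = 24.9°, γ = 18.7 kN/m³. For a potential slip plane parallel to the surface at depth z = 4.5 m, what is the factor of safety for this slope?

FS = 1.11

For an infinite slope with a slip plane parallel to the surface (no pore pressure): FS = [c' + γz cos²β tanφ'] / [γz sinβ cosβ].
γz = 18.7·4.5 = 84.15 kN/m²
Numerator = 14.4 + 84.15·cos²32.4°·tan24.9° = 14.4 + 84.15·0.7129·0.4642 = 42.246 kPa
Denominator = 84.15·sin32.4°·cos32.4° = 84.15·0.5358·0.8443 = 38.071 kPa
FS = 42.246 / 38.071 = 1.110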